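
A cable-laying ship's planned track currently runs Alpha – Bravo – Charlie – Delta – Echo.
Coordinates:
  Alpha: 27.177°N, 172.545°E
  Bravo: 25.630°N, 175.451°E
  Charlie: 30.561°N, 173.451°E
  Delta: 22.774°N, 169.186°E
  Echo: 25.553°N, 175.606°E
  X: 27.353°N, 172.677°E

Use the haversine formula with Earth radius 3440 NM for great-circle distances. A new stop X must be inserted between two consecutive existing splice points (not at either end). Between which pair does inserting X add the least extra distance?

Added distance for inserting X between each consecutive pair:
Alpha–Bravo: 12.3 NM
Bravo–Charlie: 63.9 NM
Charlie–Delta: 10.5 NM
Delta–Echo: 135.8 NM
Smallest added distance is 10.5 NM, inserting between Charlie and Delta.

between Charlie and Delta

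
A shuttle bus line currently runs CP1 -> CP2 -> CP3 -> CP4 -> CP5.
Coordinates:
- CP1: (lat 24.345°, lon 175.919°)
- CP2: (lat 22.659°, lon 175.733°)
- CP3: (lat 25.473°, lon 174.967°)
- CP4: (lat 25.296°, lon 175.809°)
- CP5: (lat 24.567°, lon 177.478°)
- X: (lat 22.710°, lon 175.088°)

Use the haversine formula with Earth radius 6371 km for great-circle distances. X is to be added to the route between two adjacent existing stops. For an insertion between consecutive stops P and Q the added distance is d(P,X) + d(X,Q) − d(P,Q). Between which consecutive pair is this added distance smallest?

between CP2 and CP3

Added distance for inserting X between each consecutive pair:
CP1–CP2: 78.6 km
CP2–CP3: 51.5 km
CP3–CP4: 517.4 km
CP4–CP5: 429.2 km
Smallest added distance is 51.5 km, inserting between CP2 and CP3.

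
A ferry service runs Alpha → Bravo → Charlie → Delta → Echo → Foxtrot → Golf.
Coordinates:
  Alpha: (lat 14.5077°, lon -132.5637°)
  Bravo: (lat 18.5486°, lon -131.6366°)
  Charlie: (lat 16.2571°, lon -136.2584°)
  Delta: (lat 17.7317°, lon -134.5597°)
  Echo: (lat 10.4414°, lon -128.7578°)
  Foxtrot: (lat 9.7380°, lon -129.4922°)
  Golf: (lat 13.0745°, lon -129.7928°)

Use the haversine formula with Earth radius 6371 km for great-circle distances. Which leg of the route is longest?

Delta–Echo

Leg distances:
Alpha→Bravo: 460.1 km
Bravo→Charlie: 552.6 km
Charlie→Delta: 244.0 km
Delta→Echo: 1023.7 km
Echo→Foxtrot: 112.2 km
Foxtrot→Golf: 372.4 km
The longest leg is Delta–Echo at 1023.7 km.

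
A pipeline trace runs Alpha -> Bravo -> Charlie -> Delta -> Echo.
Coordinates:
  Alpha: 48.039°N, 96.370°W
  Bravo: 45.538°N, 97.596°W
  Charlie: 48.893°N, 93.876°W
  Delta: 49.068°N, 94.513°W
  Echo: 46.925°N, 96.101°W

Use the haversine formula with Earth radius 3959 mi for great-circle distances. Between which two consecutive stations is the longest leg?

Bravo–Charlie

Leg distances:
Alpha→Bravo: 182.3 mi
Bravo→Charlie: 290.1 mi
Charlie→Delta: 31.3 mi
Delta→Echo: 165.3 mi
The longest leg is Bravo–Charlie at 290.1 mi.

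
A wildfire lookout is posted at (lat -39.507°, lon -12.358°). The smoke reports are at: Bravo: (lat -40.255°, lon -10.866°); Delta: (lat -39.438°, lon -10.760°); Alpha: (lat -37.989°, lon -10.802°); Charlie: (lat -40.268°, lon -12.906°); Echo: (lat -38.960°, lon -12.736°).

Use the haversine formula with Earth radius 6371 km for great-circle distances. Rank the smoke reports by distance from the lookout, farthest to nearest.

Alpha, Bravo, Delta, Charlie, Echo

Distance from the lookout at (lat -39.507°, lon -12.358°) to each:
Alpha (lat -37.989°, lon -10.802°): 216.1 km
Bravo (lat -40.255°, lon -10.866°): 152.1 km
Delta (lat -39.438°, lon -10.760°): 137.4 km
Charlie (lat -40.268°, lon -12.906°): 96.7 km
Echo (lat -38.960°, lon -12.736°): 69.0 km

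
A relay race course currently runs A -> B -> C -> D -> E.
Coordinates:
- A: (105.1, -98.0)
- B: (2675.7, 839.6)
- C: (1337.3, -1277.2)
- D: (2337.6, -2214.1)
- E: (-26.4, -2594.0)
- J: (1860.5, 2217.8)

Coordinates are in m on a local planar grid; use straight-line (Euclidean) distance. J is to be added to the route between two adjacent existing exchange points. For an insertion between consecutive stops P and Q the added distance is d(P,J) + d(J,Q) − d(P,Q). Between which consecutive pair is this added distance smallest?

between A and B

Added distance for inserting J between each consecutive pair:
A–B: 1770.9 m
B–C: 2630.8 m
C–D: 6620.9 m
D–E: 7231.7 m
Smallest added distance is 1770.9 m, inserting between A and B.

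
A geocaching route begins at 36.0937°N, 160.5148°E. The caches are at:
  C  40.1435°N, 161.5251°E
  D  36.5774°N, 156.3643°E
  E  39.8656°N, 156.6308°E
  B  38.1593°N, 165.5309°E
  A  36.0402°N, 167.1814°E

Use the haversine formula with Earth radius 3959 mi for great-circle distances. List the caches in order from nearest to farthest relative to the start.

D, C, B, E, A

Distances from the start:
D 36.5774°N, 156.3643°E: 233.4 mi
C 40.1435°N, 161.5251°E: 285.2 mi
B 38.1593°N, 165.5309°E: 311.0 mi
E 39.8656°N, 156.6308°E: 335.6 mi
A 36.0402°N, 167.1814°E: 372.3 mi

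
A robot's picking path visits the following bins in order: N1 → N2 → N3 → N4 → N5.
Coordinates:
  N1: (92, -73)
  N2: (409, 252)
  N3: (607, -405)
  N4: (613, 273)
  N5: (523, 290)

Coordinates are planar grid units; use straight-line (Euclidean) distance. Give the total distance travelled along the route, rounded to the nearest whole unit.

Leg distances:
N1→N2: 454.0  (cumulative 454.0)
N2→N3: 686.2  (cumulative 1140.2)
N3→N4: 678.0  (cumulative 1818.2)
N4→N5: 91.6  (cumulative 1909.8)
Total route length ≈ 1910.

1910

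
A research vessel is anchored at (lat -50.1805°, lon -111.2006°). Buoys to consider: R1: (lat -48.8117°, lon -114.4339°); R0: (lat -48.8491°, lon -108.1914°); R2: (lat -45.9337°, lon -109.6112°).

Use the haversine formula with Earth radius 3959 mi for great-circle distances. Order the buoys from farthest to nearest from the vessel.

R2, R1, R0

Computing each great-circle distance from (lat -50.1805°, lon -111.2006°):
R2 (lat -45.9337°, lon -109.6112°): 302.5 mi
R1 (lat -48.8117°, lon -114.4339°): 173.2 mi
R0 (lat -48.8491°, lon -108.1914°): 163.3 mi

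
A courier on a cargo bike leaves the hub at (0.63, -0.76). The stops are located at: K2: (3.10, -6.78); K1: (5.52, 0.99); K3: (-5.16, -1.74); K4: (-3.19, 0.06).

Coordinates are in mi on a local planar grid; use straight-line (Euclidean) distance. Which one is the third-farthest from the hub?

K1

Distances from the hub ((0.63, -0.76)):
K2: 6.5 mi
K3: 5.9 mi
K1: 5.2 mi
K4: 3.9 mi
The third-farthest is K1 at 5.2 mi.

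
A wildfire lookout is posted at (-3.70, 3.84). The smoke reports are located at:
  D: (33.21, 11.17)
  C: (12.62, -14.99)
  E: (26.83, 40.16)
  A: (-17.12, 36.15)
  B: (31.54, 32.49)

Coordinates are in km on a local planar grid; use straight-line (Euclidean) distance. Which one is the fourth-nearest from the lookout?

Distance to each, sorted:
C: 24.9 km
A: 35.0 km
D: 37.6 km
B: 45.4 km
E: 47.4 km
The fourth-nearest is B at 45.4 km.

B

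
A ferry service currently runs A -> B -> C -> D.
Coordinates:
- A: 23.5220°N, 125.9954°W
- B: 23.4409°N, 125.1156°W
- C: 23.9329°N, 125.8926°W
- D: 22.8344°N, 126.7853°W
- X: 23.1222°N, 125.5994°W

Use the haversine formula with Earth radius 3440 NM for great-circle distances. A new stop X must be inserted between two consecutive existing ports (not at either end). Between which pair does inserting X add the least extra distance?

Added distance for inserting X between each consecutive pair:
A–B: 16.6 NM
B–C: 32.2 NM
C–D: 36.8 NM
Smallest added distance is 16.6 NM, inserting between A and B.

between A and B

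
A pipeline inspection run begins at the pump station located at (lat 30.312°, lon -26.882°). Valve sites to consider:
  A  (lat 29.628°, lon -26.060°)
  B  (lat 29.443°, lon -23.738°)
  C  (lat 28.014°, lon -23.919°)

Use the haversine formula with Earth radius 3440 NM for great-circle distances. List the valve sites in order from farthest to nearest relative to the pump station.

Distances from the pump station:
C (lat 28.014°, lon -23.919°): 207.8 NM
B (lat 29.443°, lon -23.738°): 171.8 NM
A (lat 29.628°, lon -26.060°): 59.3 NM

C, B, A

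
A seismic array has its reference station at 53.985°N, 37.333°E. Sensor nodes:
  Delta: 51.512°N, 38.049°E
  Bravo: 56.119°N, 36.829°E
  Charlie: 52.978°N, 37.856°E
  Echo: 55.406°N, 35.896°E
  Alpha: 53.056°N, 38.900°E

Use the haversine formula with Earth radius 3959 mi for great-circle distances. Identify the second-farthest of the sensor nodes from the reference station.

Distance to each, sorted:
Delta: 173.5 mi
Bravo: 148.8 mi
Echo: 113.7 mi
Alpha: 90.9 mi
Charlie: 72.8 mi
The second-farthest is Bravo at 148.8 mi.

Bravo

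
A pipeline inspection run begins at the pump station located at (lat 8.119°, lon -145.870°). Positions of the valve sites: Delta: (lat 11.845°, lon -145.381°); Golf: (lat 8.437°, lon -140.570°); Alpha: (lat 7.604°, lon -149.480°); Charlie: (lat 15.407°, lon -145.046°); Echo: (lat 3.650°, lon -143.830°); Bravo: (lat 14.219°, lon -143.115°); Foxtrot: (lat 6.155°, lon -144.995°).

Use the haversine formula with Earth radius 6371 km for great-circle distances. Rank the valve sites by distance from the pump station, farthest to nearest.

Distance from the pump station at (lat 8.119°, lon -145.870°) to each:
Charlie (lat 15.407°, lon -145.046°): 815.3 km
Bravo (lat 14.219°, lon -143.115°): 741.8 km
Golf (lat 8.437°, lon -140.570°): 584.3 km
Echo (lat 3.650°, lon -143.830°): 545.7 km
Delta (lat 11.845°, lon -145.381°): 417.8 km
Alpha (lat 7.604°, lon -149.480°): 401.7 km
Foxtrot (lat 6.155°, lon -144.995°): 238.8 km

Charlie, Bravo, Golf, Echo, Delta, Alpha, Foxtrot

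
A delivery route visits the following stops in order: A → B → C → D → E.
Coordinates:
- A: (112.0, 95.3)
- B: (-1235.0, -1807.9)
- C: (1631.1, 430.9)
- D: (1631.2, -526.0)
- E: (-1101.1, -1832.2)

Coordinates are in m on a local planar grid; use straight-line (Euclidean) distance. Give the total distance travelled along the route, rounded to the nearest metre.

9954 m

Leg distances:
A→B: 2331.6 m  (cumulative 2331.6 m)
B→C: 3636.9 m  (cumulative 5968.5 m)
C→D: 956.9 m  (cumulative 6925.4 m)
D→E: 3028.5 m  (cumulative 9953.9 m)
Total route length ≈ 9954 m.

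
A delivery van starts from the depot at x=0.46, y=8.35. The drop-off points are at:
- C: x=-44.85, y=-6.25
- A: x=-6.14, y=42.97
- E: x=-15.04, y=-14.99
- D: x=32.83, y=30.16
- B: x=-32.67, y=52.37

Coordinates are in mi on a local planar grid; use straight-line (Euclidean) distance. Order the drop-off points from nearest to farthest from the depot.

E, A, D, C, B

Distances from the depot:
E x=-15.04, y=-14.99: 28.0 mi
A x=-6.14, y=42.97: 35.2 mi
D x=32.83, y=30.16: 39.0 mi
C x=-44.85, y=-6.25: 47.6 mi
B x=-32.67, y=52.37: 55.1 mi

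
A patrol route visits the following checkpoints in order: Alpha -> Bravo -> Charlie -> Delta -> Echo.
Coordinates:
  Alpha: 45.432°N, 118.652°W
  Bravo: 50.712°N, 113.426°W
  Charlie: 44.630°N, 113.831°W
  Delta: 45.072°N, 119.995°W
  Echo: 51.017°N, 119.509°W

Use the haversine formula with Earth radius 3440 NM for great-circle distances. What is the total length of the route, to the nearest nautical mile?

Leg distances:
Alpha→Bravo: 379.9 NM  (cumulative 379.9 NM)
Bravo→Charlie: 365.5 NM  (cumulative 745.4 NM)
Charlie→Delta: 263.6 NM  (cumulative 1009.0 NM)
Delta→Echo: 357.5 NM  (cumulative 1366.5 NM)
Total route length ≈ 1366 NM.

1366 NM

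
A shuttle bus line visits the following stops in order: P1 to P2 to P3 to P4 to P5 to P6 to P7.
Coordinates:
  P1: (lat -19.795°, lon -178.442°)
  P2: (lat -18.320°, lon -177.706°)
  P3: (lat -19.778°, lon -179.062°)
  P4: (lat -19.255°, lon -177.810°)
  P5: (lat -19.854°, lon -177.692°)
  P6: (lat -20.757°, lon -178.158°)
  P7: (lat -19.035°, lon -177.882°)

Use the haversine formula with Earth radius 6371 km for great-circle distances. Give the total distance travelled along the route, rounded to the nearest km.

Leg distances:
P1→P2: 181.3 km  (cumulative 181.3 km)
P2→P3: 215.9 km  (cumulative 397.2 km)
P3→P4: 143.5 km  (cumulative 540.7 km)
P4→P5: 67.7 km  (cumulative 608.5 km)
P5→P6: 111.6 km  (cumulative 720.0 km)
P6→P7: 193.6 km  (cumulative 913.7 km)
Total route length ≈ 914 km.

914 km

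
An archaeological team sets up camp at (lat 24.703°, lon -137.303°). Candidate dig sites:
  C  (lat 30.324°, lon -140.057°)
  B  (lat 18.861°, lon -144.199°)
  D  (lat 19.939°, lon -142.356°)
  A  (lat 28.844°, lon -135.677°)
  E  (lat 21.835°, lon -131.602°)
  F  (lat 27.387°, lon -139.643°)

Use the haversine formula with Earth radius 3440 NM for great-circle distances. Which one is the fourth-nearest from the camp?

Distances from the camp ((lat 24.703°, lon -137.303°)):
F: 204.7 NM
A: 263.4 NM
E: 358.4 NM
C: 367.9 NM
D: 400.6 NM
B: 520.2 NM
The fourth-nearest is C at 367.9 NM.

C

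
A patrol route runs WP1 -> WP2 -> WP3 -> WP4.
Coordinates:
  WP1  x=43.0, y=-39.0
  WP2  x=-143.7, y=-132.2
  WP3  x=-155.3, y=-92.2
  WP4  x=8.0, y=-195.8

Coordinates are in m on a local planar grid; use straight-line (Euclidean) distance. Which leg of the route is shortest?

Leg distances:
WP1→WP2: 208.7 m
WP2→WP3: 41.6 m
WP3→WP4: 193.4 m
The shortest leg is WP2–WP3 at 41.6 m.

WP2–WP3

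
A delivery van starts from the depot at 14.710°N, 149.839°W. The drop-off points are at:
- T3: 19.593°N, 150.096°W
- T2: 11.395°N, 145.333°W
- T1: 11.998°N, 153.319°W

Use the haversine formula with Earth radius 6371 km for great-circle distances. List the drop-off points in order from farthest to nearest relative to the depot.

Distance from the depot at 14.710°N, 149.839°W to each:
T2 11.395°N, 145.333°W: 611.6 km
T3 19.593°N, 150.096°W: 543.7 km
T1 11.998°N, 153.319°W: 482.3 km

T2, T3, T1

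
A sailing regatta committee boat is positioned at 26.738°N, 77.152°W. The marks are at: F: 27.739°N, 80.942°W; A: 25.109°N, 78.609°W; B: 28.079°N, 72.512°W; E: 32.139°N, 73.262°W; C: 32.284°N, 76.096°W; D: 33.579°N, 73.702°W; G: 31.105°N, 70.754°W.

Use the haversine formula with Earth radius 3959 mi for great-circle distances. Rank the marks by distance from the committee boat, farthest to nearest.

Distance from the committee boat at 26.738°N, 77.152°W to each:
D 33.579°N, 73.702°W: 515.6 mi
G 31.105°N, 70.754°W: 490.5 mi
E 32.139°N, 73.262°W: 440.4 mi
C 32.284°N, 76.096°W: 388.4 mi
B 28.079°N, 72.512°W: 299.3 mi
F 27.739°N, 80.942°W: 242.9 mi
A 25.109°N, 78.609°W: 144.5 mi

D, G, E, C, B, F, A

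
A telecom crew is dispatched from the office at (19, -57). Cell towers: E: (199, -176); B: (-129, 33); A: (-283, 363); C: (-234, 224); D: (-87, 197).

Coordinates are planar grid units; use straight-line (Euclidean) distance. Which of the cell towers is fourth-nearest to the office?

Distances from the office ((19, -57)):
B: 173.2
E: 215.8
D: 275.2
C: 378.1
A: 517.3
The fourth-nearest is C at 378.1.

C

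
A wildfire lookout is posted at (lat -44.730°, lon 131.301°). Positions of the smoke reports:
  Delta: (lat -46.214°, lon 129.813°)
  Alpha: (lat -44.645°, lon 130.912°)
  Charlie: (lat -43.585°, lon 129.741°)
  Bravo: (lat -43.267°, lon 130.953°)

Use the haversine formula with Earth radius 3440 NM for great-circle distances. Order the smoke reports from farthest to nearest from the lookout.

Distances from the lookout:
Delta (lat -46.214°, lon 129.813°): 108.9 NM
Charlie (lat -43.585°, lon 129.741°): 96.1 NM
Bravo (lat -43.267°, lon 130.953°): 89.1 NM
Alpha (lat -44.645°, lon 130.912°): 17.4 NM

Delta, Charlie, Bravo, Alpha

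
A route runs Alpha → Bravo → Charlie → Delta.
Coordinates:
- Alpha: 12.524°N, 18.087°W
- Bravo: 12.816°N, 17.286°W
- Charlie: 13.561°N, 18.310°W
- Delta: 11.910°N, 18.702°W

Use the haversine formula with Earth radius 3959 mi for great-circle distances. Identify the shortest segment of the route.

Alpha–Bravo

Leg distances:
Alpha→Bravo: 57.6 mi
Bravo→Charlie: 86.0 mi
Charlie→Delta: 117.1 mi
The shortest leg is Alpha–Bravo at 57.6 mi.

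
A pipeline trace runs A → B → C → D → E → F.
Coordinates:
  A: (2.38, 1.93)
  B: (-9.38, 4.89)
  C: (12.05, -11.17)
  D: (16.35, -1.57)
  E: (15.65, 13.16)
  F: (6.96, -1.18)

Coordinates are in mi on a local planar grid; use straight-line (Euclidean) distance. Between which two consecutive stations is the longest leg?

B–C

Leg distances:
A→B: 12.1 mi
B→C: 26.8 mi
C→D: 10.5 mi
D→E: 14.7 mi
E→F: 16.8 mi
The longest leg is B–C at 26.8 mi.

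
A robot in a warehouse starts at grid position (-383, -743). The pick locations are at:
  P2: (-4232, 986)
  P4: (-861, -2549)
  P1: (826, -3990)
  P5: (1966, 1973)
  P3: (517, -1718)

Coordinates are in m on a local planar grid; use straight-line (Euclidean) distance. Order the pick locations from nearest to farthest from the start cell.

Distances from the start cell:
P3 (517, -1718): 1326.9 m
P4 (-861, -2549): 1868.2 m
P1 (826, -3990): 3464.8 m
P5 (1966, 1973): 3590.9 m
P2 (-4232, 986): 4219.5 m

P3, P4, P1, P5, P2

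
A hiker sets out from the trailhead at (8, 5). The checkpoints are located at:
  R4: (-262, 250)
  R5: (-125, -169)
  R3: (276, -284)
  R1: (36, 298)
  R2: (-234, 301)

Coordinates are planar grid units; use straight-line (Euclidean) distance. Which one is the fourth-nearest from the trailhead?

R2

Distances from the trailhead ((8, 5)):
R5: 219.0
R1: 294.3
R4: 364.6
R2: 382.3
R3: 394.1
The fourth-nearest is R2 at 382.3.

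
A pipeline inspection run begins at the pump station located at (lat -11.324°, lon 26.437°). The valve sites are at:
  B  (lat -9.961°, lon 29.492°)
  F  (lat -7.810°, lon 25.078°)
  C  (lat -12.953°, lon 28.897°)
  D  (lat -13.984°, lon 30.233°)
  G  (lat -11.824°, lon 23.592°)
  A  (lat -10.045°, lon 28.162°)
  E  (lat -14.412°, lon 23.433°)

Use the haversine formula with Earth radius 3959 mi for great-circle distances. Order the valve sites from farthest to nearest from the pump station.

D, E, F, B, C, G, A

Distances from the pump station:
D (lat -13.984°, lon 30.233°): 315.1 mi
E (lat -14.412°, lon 23.433°): 294.0 mi
F (lat -7.810°, lon 25.078°): 259.9 mi
B (lat -9.961°, lon 29.492°): 227.8 mi
C (lat -12.953°, lon 28.897°): 200.7 mi
G (lat -11.824°, lon 23.592°): 195.7 mi
A (lat -10.045°, lon 28.162°): 146.7 mi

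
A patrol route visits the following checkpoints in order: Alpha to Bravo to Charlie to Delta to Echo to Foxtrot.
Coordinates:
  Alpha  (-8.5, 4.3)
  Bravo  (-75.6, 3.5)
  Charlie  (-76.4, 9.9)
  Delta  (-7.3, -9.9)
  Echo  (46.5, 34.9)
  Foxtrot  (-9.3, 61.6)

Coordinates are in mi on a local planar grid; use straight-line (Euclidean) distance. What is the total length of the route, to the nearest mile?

Leg distances:
Alpha→Bravo: 67.1 mi  (cumulative 67.1 mi)
Bravo→Charlie: 6.4 mi  (cumulative 73.6 mi)
Charlie→Delta: 71.9 mi  (cumulative 145.4 mi)
Delta→Echo: 70.0 mi  (cumulative 215.4 mi)
Echo→Foxtrot: 61.9 mi  (cumulative 277.3 mi)
Total route length ≈ 277 mi.

277 mi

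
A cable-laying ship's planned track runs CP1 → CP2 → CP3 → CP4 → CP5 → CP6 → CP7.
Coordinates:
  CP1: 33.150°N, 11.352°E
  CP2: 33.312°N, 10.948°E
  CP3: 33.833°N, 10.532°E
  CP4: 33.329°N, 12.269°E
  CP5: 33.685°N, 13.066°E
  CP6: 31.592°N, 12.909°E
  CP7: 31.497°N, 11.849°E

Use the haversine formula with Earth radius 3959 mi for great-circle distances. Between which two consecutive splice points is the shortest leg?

Leg distances:
CP1→CP2: 25.9 mi
CP2→CP3: 43.2 mi
CP3→CP4: 105.9 mi
CP4→CP5: 52.1 mi
CP5→CP6: 144.9 mi
CP6→CP7: 62.8 mi
The shortest leg is CP1–CP2 at 25.9 mi.

CP1–CP2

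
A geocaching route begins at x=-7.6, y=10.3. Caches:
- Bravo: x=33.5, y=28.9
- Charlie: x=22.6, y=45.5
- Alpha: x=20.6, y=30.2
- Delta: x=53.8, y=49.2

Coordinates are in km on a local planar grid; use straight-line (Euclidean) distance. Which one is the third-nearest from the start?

Charlie

Distances from the start (x=-7.6, y=10.3):
Alpha: 34.5 km
Bravo: 45.1 km
Charlie: 46.4 km
Delta: 72.7 km
The third-nearest is Charlie at 46.4 km.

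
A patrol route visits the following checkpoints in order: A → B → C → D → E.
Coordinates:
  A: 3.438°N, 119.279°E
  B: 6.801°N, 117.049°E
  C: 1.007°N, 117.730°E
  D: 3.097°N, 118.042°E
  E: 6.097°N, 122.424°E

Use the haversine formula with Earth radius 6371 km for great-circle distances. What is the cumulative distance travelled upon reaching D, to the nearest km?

Leg distances:
A→B: 448.1 km  (cumulative 448.1 km)
B→C: 648.7 km  (cumulative 1096.8 km)
C→D: 235.0 km  (cumulative 1331.8 km)
Cumulative distance at D ≈ 1332 km.

1332 km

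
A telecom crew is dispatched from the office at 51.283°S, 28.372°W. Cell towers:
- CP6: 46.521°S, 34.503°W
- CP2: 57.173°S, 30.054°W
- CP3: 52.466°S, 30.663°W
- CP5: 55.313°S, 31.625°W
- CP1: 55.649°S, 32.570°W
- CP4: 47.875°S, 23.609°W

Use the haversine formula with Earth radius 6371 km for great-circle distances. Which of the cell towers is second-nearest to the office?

Distances from the office (51.283°S, 28.372°W):
CP3: 205.0 km
CP5: 497.4 km
CP4: 511.2 km
CP1: 559.1 km
CP2: 663.9 km
CP6: 693.2 km
The second-nearest is CP5 at 497.4 km.

CP5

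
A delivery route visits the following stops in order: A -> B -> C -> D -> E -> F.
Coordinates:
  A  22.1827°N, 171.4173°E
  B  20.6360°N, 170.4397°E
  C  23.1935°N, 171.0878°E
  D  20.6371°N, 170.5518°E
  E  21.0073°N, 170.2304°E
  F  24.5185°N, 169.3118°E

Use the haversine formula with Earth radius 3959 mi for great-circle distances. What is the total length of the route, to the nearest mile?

768 mi

Leg distances:
A→B: 124.0 mi  (cumulative 124.0 mi)
B→C: 181.5 mi  (cumulative 305.5 mi)
C→D: 180.0 mi  (cumulative 485.5 mi)
D→E: 32.9 mi  (cumulative 518.4 mi)
E→F: 249.6 mi  (cumulative 768.0 mi)
Total route length ≈ 768 mi.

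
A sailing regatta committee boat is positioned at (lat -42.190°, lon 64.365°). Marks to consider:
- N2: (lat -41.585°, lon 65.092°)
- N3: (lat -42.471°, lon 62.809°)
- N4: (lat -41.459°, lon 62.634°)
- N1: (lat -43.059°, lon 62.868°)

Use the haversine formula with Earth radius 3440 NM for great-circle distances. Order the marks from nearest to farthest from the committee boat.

Distance from the committee boat at (lat -42.190°, lon 64.365°) to each:
N2 (lat -41.585°, lon 65.092°): 48.7 NM
N3 (lat -42.471°, lon 62.809°): 71.1 NM
N1 (lat -43.059°, lon 62.868°): 84.2 NM
N4 (lat -41.459°, lon 62.634°): 89.0 NM

N2, N3, N1, N4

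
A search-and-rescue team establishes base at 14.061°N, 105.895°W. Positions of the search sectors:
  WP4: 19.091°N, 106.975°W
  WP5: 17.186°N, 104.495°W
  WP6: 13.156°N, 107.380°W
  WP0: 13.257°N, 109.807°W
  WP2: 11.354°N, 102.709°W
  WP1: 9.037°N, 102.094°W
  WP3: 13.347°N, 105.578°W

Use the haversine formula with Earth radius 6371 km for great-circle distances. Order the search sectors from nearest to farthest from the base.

Distance from the base at 14.061°N, 105.895°W to each:
WP3 13.347°N, 105.578°W: 86.5 km
WP6 13.156°N, 107.380°W: 189.4 km
WP5 17.186°N, 104.495°W: 378.4 km
WP0 13.257°N, 109.807°W: 432.0 km
WP2 11.354°N, 102.709°W: 458.3 km
WP4 19.091°N, 106.975°W: 571.0 km
WP1 9.037°N, 102.094°W: 695.3 km

WP3, WP6, WP5, WP0, WP2, WP4, WP1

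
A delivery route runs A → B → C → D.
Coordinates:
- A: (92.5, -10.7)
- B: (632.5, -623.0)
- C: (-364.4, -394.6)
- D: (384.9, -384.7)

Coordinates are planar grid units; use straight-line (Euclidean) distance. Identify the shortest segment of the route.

C–D

Leg distances:
A→B: 816.4
B→C: 1022.7
C→D: 749.4
The shortest leg is C–D at 749.4.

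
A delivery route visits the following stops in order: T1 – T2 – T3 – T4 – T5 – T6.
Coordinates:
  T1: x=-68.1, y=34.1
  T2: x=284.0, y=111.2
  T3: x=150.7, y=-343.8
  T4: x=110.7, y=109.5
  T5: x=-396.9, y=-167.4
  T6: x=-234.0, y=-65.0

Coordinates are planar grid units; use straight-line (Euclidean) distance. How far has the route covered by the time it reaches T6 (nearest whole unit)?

Leg distances:
T1→T2: 360.4  (cumulative 360.4)
T2→T3: 474.1  (cumulative 834.6)
T3→T4: 455.1  (cumulative 1289.6)
T4→T5: 578.2  (cumulative 1867.8)
T5→T6: 192.4  (cumulative 2060.3)
Cumulative distance at T6 ≈ 2060.

2060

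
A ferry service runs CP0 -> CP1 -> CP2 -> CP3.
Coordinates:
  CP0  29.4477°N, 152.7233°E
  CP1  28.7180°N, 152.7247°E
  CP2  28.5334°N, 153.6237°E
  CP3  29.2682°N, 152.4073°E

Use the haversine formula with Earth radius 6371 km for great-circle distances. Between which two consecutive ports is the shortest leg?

CP0–CP1

Leg distances:
CP0→CP1: 81.1 km
CP1→CP2: 90.1 km
CP2→CP3: 143.9 km
The shortest leg is CP0–CP1 at 81.1 km.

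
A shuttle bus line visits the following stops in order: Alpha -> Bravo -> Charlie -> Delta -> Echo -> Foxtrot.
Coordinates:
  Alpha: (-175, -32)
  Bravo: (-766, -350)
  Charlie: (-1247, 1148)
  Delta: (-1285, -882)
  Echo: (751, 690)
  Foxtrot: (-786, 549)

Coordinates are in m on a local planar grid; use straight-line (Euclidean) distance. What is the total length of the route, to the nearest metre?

8391 m

Leg distances:
Alpha→Bravo: 671.1 m  (cumulative 671.1 m)
Bravo→Charlie: 1573.3 m  (cumulative 2244.5 m)
Charlie→Delta: 2030.4 m  (cumulative 4274.8 m)
Delta→Echo: 2572.3 m  (cumulative 6847.1 m)
Echo→Foxtrot: 1543.5 m  (cumulative 8390.5 m)
Total route length ≈ 8391 m.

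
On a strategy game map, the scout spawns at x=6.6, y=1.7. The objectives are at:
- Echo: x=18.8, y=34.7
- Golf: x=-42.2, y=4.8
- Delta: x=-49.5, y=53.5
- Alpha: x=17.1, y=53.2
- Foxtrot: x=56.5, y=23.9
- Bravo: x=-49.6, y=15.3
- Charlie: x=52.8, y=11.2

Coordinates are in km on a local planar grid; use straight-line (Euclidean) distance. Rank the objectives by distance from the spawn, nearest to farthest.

Distance from the spawn at x=6.6, y=1.7 to each:
Echo x=18.8, y=34.7: 35.2 km
Charlie x=52.8, y=11.2: 47.2 km
Golf x=-42.2, y=4.8: 48.9 km
Alpha x=17.1, y=53.2: 52.6 km
Foxtrot x=56.5, y=23.9: 54.6 km
Bravo x=-49.6, y=15.3: 57.8 km
Delta x=-49.5, y=53.5: 76.4 km

Echo, Charlie, Golf, Alpha, Foxtrot, Bravo, Delta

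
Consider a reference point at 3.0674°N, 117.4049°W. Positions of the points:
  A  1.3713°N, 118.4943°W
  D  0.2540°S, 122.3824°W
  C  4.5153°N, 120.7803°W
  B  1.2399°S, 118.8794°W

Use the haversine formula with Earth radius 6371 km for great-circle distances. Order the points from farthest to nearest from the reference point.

Distances from the reference point:
D 0.2540°S, 122.3824°W: 665.2 km
B 1.2399°S, 118.8794°W: 506.2 km
C 4.5153°N, 120.7803°W: 407.6 km
A 1.3713°N, 118.4943°W: 224.1 km

D, B, C, A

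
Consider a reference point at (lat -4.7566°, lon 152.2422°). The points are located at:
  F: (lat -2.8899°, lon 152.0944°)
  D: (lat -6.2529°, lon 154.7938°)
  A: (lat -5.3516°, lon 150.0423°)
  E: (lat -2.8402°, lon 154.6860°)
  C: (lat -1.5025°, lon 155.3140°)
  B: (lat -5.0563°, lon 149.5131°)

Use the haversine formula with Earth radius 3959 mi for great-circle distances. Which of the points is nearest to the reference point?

Distances from the reference point ((lat -4.7566°, lon 152.2422°)):
F: 129.4 mi
A: 156.9 mi
B: 189.0 mi
D: 203.7 mi
E: 214.3 mi
C: 309.0 mi
The nearest is F at 129.4 mi.

F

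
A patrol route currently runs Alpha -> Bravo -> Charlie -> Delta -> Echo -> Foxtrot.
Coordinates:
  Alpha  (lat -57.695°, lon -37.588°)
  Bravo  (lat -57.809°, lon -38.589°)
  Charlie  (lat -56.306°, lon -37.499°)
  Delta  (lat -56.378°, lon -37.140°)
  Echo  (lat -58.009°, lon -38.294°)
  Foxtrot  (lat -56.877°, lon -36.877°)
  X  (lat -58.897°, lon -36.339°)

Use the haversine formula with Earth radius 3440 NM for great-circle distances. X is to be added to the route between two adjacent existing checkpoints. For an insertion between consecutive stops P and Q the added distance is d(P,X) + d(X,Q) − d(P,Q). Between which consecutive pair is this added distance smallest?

Added distance for inserting X between each consecutive pair:
Alpha–Bravo: 145.8 NM
Bravo–Charlie: 159.3 NM
Charlie–Delta: 300.7 NM
Delta–Echo: 129.9 NM
Echo–Foxtrot: 121.9 NM
Smallest added distance is 121.9 NM, inserting between Echo and Foxtrot.

between Echo and Foxtrot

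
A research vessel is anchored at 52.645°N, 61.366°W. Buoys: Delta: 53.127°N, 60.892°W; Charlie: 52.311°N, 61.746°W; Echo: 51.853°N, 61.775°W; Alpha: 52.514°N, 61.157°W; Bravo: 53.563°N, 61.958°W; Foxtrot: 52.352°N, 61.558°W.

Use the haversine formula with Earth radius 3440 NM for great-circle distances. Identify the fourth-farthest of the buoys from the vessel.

Charlie

Distances from the vessel (52.645°N, 61.366°W):
Bravo: 59.1 NM
Echo: 49.9 NM
Delta: 33.7 NM
Charlie: 24.4 NM
Foxtrot: 18.9 NM
Alpha: 11.0 NM
The fourth-farthest is Charlie at 24.4 NM.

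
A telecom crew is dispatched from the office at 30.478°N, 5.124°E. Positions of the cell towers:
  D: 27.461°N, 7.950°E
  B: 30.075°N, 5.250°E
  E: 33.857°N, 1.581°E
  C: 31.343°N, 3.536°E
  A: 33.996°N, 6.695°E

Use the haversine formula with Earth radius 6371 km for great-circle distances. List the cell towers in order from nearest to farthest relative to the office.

Computing each great-circle distance from 30.478°N, 5.124°E:
B 30.075°N, 5.250°E: 46.4 km
C 31.343°N, 3.536°E: 179.4 km
A 33.996°N, 6.695°E: 418.1 km
D 27.461°N, 7.950°E: 433.7 km
E 33.857°N, 1.581°E: 502.3 km

B, C, A, D, E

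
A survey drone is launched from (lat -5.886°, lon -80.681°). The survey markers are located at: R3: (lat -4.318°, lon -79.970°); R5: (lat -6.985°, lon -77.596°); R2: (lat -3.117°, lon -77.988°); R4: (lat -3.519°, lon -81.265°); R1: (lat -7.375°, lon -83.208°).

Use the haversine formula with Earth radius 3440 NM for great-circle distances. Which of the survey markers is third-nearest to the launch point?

Distance to each, sorted:
R3: 103.3 NM
R4: 146.3 NM
R1: 175.2 NM
R5: 195.5 NM
R2: 231.5 NM
The third-nearest is R1 at 175.2 NM.

R1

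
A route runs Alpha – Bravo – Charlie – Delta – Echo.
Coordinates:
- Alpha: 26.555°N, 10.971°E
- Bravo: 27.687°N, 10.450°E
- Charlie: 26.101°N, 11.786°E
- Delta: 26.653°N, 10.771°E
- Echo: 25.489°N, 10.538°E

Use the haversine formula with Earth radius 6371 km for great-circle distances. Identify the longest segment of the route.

Bravo–Charlie

Leg distances:
Alpha→Bravo: 136.0 km
Bravo→Charlie: 220.6 km
Charlie→Delta: 118.3 km
Delta→Echo: 131.5 km
The longest leg is Bravo–Charlie at 220.6 km.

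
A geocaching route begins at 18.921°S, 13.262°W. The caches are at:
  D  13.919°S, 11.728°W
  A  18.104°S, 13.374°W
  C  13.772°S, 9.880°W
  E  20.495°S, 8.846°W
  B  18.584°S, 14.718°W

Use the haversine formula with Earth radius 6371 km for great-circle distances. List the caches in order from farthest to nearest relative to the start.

Computing each great-circle distance from 18.921°S, 13.262°W:
C 13.772°S, 9.880°W: 676.7 km
D 13.919°S, 11.728°W: 579.7 km
E 20.495°S, 8.846°W: 494.3 km
B 18.584°S, 14.718°W: 157.8 km
A 18.104°S, 13.374°W: 91.6 km

C, D, E, B, A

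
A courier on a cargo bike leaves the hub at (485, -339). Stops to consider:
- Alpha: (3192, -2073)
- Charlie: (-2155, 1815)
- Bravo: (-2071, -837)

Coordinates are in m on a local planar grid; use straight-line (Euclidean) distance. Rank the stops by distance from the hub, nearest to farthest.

Computing each straight-line distance from (485, -339):
Bravo (-2071, -837): 2604.1 m
Alpha (3192, -2073): 3214.7 m
Charlie (-2155, 1815): 3407.2 m

Bravo, Alpha, Charlie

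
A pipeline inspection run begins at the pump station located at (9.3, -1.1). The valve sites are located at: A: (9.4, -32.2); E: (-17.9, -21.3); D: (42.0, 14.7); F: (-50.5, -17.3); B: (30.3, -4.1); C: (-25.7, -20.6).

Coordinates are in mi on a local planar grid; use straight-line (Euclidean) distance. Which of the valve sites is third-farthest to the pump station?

D

Distances from the pump station ((9.3, -1.1)):
F: 62.0 mi
C: 40.1 mi
D: 36.3 mi
E: 33.9 mi
A: 31.1 mi
B: 21.2 mi
The third-farthest is D at 36.3 mi.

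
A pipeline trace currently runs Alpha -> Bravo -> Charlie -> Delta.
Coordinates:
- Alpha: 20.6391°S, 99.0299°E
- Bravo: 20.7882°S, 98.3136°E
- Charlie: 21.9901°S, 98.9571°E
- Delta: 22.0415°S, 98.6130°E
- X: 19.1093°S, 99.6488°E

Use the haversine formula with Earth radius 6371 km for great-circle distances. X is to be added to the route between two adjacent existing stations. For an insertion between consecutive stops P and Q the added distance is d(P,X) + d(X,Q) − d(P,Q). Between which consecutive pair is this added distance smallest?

between Alpha and Bravo

Added distance for inserting X between each consecutive pair:
Alpha–Bravo: 338.8 km
Bravo–Charlie: 412.1 km
Charlie–Delta: 635.8 km
Smallest added distance is 338.8 km, inserting between Alpha and Bravo.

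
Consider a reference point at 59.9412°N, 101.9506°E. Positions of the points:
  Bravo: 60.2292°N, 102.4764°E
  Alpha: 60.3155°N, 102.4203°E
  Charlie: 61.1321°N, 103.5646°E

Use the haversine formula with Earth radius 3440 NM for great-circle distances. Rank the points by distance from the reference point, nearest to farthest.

Bravo, Alpha, Charlie

Distances from the reference point:
Bravo 60.2292°N, 102.4764°E: 23.4 NM
Alpha 60.3155°N, 102.4203°E: 26.5 NM
Charlie 61.1321°N, 103.5646°E: 85.9 NM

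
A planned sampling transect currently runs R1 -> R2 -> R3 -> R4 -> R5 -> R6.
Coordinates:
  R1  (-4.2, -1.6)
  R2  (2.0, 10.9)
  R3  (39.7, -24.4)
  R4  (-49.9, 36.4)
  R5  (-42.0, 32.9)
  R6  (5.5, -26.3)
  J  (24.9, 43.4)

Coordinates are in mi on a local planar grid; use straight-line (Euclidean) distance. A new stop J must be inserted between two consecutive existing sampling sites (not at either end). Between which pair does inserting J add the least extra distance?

Added distance for inserting J between each consecutive pair:
R1–R2: 79.4 mi
R2–R3: 57.5 mi
R3–R4: 36.2 mi
R4–R5: 134.2 mi
R5–R6: 64.2 mi
Smallest added distance is 36.2 mi, inserting between R3 and R4.

between R3 and R4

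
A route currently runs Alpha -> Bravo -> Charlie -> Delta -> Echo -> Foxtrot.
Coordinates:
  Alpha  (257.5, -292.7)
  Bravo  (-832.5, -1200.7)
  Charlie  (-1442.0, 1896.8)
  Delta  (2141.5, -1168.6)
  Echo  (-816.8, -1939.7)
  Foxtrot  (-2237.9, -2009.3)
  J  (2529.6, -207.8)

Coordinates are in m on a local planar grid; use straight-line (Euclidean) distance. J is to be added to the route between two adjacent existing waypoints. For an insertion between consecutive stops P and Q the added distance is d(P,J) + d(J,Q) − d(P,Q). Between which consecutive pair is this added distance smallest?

Added distance for inserting J between each consecutive pair:
Alpha–Bravo: 4360.7 m
Bravo–Charlie: 4843.5 m
Charlie–Delta: 815.3 m
Delta–Echo: 1747.1 m
Echo–Foxtrot: 7441.7 m
Smallest added distance is 815.3 m, inserting between Charlie and Delta.

between Charlie and Delta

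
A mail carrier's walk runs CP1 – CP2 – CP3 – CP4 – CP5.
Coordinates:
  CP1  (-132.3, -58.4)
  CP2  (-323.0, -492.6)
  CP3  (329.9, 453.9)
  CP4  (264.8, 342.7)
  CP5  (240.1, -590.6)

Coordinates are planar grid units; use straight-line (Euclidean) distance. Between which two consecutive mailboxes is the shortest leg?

Leg distances:
CP1→CP2: 474.2
CP2→CP3: 1149.8
CP3→CP4: 128.9
CP4→CP5: 933.6
The shortest leg is CP3–CP4 at 128.9.

CP3–CP4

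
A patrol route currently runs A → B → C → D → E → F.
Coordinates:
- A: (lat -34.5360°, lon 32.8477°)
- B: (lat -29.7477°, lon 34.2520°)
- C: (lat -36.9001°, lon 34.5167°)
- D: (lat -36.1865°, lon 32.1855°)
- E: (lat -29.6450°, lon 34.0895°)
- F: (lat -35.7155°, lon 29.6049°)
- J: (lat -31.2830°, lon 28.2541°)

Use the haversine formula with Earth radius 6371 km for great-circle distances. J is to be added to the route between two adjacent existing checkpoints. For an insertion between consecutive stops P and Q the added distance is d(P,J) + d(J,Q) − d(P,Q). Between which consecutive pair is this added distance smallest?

Added distance for inserting J between each consecutive pair:
A–B: 611.6 km
B–C: 653.3 km
C–D: 1282.0 km
D–E: 494.5 km
E–F: 302.0 km
Smallest added distance is 302.0 km, inserting between E and F.

between E and F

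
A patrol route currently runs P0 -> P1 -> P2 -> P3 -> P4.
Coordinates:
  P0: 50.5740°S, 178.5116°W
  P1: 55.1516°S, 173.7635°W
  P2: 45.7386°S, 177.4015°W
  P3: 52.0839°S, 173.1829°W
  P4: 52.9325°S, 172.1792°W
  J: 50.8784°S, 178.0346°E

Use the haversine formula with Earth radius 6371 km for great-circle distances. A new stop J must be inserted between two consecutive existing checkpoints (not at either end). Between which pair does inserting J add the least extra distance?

Added distance for inserting J between each consecutive pair:
P0–P1: 370.2 km
P1–P2: 310.9 km
P2–P3: 516.2 km
P3–P4: 1214.6 km
Smallest added distance is 310.9 km, inserting between P1 and P2.

between P1 and P2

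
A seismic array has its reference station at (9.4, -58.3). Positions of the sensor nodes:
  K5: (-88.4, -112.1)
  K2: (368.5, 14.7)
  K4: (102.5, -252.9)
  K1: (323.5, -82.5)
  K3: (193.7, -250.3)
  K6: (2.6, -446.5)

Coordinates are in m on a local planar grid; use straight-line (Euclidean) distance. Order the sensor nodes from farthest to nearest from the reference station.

K6, K2, K1, K3, K4, K5

Distances from the reference station:
K6 (2.6, -446.5): 388.3 m
K2 (368.5, 14.7): 366.4 m
K1 (323.5, -82.5): 315.0 m
K3 (193.7, -250.3): 266.1 m
K4 (102.5, -252.9): 215.7 m
K5 (-88.4, -112.1): 111.6 m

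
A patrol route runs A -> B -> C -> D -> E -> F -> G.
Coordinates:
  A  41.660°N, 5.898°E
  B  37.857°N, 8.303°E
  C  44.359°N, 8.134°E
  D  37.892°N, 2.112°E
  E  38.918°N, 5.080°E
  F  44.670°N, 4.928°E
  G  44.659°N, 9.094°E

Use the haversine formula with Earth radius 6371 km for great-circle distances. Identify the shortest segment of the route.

Leg distances:
A→B: 470.1 km
B→C: 723.1 km
C→D: 877.8 km
D→E: 282.6 km
E→F: 639.7 km
F→G: 329.4 km
The shortest leg is D–E at 282.6 km.

D–E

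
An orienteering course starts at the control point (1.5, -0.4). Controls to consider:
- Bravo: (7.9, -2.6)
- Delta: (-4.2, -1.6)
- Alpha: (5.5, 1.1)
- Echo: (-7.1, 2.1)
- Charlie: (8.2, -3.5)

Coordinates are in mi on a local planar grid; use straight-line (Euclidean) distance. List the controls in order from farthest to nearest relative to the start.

Echo, Charlie, Bravo, Delta, Alpha

Computing each straight-line distance from (1.5, -0.4):
Echo (-7.1, 2.1): 9.0 mi
Charlie (8.2, -3.5): 7.4 mi
Bravo (7.9, -2.6): 6.8 mi
Delta (-4.2, -1.6): 5.8 mi
Alpha (5.5, 1.1): 4.3 mi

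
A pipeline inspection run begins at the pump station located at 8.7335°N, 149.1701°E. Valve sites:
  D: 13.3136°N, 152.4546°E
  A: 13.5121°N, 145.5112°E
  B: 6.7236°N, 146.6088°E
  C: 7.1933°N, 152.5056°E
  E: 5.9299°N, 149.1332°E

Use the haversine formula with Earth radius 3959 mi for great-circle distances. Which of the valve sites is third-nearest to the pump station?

C

Distances from the pump station (8.7335°N, 149.1701°E):
E: 193.7 mi
B: 223.7 mi
C: 251.8 mi
D: 387.0 mi
A: 412.9 mi
The third-nearest is C at 251.8 mi.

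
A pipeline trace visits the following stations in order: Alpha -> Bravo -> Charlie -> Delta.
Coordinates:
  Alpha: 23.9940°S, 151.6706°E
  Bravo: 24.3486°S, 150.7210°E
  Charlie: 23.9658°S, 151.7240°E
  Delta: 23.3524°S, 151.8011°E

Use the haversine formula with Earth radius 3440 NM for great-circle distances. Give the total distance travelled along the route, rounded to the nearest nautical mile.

153 NM

Leg distances:
Alpha→Bravo: 56.2 NM  (cumulative 56.2 NM)
Bravo→Charlie: 59.6 NM  (cumulative 115.8 NM)
Charlie→Delta: 37.1 NM  (cumulative 152.8 NM)
Total route length ≈ 153 NM.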